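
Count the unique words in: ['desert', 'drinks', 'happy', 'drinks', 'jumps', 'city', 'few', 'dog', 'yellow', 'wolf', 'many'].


Listing all tokens and tracking unique types:
  Token 1: 'desert' -> NEW (unique so far: 1)
  Token 2: 'drinks' -> NEW (unique so far: 2)
  Token 3: 'happy' -> NEW (unique so far: 3)
  Token 4: 'drinks' -> duplicate (unique so far: 3)
  Token 5: 'jumps' -> NEW (unique so far: 4)
  Token 6: 'city' -> NEW (unique so far: 5)
  Token 7: 'few' -> NEW (unique so far: 6)
  Token 8: 'dog' -> NEW (unique so far: 7)
  Token 9: 'yellow' -> NEW (unique so far: 8)
  Token 10: 'wolf' -> NEW (unique so far: 9)
  Token 11: 'many' -> NEW (unique so far: 10)
Unique types: ('city', 'desert', 'dog', 'drinks', 'few', 'happy', 'jumps', 'many', 'wolf', 'yellow')
Vocabulary size: 10

10


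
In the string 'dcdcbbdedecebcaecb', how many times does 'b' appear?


Scanning 'dcdcbbdedecebcaecb' for 'b':
  Position 4: 'b' -> MATCH (count: 1)
  Position 5: 'b' -> MATCH (count: 2)
  Position 12: 'b' -> MATCH (count: 3)
  Position 17: 'b' -> MATCH (count: 4)
Total occurrences of 'b': 4

4


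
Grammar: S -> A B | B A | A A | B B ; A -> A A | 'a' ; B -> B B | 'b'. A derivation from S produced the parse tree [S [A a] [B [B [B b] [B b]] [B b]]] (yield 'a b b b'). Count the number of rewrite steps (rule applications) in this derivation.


Every bracketed nonterminal node [X ...] in the tree is produced by exactly one rule application.
Reading the tree off as a leftmost derivation:
  Step 1: S  =>  A B   (applied S -> A B)
  Step 2: A B  =>  a B   (applied A -> a)
  Step 3: a B  =>  a B B   (applied B -> B B)
  Step 4: a B B  =>  a B B B   (applied B -> B B)
  Step 5: a B B B  =>  a b B B   (applied B -> b)
  Step 6: a b B B  =>  a b b B   (applied B -> b)
  Step 7: a b b B  =>  a b b b   (applied B -> b)
Final yield: a b b b
Total rewrite steps: 7

7


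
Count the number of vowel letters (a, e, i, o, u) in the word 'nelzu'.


Scanning each character of 'nelzu':
  Position 1: 'n' -> consonant (running count: 0)
  Position 2: 'e' -> vowel (running count: 1)
  Position 3: 'l' -> consonant (running count: 1)
  Position 4: 'z' -> consonant (running count: 1)
  Position 5: 'u' -> vowel (running count: 2)
Total vowels: 2

2


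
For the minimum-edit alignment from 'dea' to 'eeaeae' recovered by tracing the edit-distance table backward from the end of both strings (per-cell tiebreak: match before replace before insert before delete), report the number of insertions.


Edit distance = 4. Backtracking from cell (3, 6) with preference match > replace > insert > delete,
then listing the resulting alignment 'dea' -> 'eeaeae' left to right:
  Step 1: insert 'e' [insertion #1]
  Step 2: insert 'e' [insertion #2]
  Step 3: replace d->a
  Step 4: keep 'e'
  Step 5: keep 'a'
  Step 6: insert 'e' [insertion #3]
Total insertions: 3

3


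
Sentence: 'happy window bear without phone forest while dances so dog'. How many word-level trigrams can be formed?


Word trigrams from [10] words:
  Trigram 1: (happy window bear)
  Trigram 2: (window bear without)
  Trigram 3: (bear without phone)
  Trigram 4: (without phone forest)
  Trigram 5: (phone forest while)
  Trigram 6: (forest while dances)
  Trigram 7: (while dances so)
  Trigram 8: (dances so dog)
Total word trigrams: 10 - 2 = 8

8


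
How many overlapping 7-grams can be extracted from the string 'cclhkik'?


String 'cclhkik' has length L = 7.
Number of overlapping n-grams = L - n + 1
Substituting: 7 - 7 + 1 = 1

1


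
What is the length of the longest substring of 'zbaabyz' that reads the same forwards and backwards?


Scanning 'zbaabyz' for palindromic substrings.
Substring at positions 1-4: 'baab'.
Check: reverse('baab') = 'baab' -> palindrome confirmed.
Neighbouring characters ('z' / 'y') break symmetry, so it cannot extend further.
No longer palindromic substring exists; longest length = 4

4


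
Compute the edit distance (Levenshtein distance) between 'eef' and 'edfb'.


Building DP table for s1='eef' (len 3) and s2='edfb' (len 4):
       e  d  f  b
    0  1  2  3  4
  e 1  0  1  2  3
  e 2  1  1  2  3
  f 3  2  2  1  2
Edit distance = dp[3][4] = 2

2


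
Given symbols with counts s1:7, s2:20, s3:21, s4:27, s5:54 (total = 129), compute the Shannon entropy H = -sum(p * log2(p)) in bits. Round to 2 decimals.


Computing entropy H = -sum(p_i * log2(p_i)):
  s1: p = 7/129 = 0.0543, -p*log2(p) = 0.2281
  s2: p = 20/129 = 0.1550, -p*log2(p) = 0.4169
  s3: p = 21/129 = 0.1628, -p*log2(p) = 0.4263
  s4: p = 27/129 = 0.2093, -p*log2(p) = 0.4723
  s5: p = 54/129 = 0.4186, -p*log2(p) = 0.5259
H = sum of terms = 2.0695
Rounded to 2 decimals: 2.07

2.07


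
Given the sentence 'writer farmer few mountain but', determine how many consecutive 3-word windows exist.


Word trigrams from [5] words:
  Trigram 1: (writer farmer few)
  Trigram 2: (farmer few mountain)
  Trigram 3: (few mountain but)
Total word trigrams: 5 - 2 = 3

3


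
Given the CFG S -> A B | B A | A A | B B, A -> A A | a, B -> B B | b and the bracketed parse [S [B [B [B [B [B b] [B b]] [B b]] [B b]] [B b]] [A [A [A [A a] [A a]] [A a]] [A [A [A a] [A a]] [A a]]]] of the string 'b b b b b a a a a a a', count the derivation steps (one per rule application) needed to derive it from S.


Every bracketed nonterminal node [X ...] in the tree is produced by exactly one rule application.
Reading the tree off as a leftmost derivation:
  Step 1: S  =>  B A   (applied S -> B A)
  Step 2: B A  =>  B B A   (applied B -> B B)
  Step 3: B B A  =>  B B B A   (applied B -> B B)
  Step 4: B B B A  =>  B B B B A   (applied B -> B B)
  Step 5: B B B B A  =>  B B B B B A   (applied B -> B B)
  Step 6: B B B B B A  =>  b B B B B A   (applied B -> b)
  Step 7: b B B B B A  =>  b b B B B A   (applied B -> b)
  Step 8: b b B B B A  =>  b b b B B A   (applied B -> b)
  Step 9: b b b B B A  =>  b b b b B A   (applied B -> b)
  Step 10: b b b b B A  =>  b b b b b A   (applied B -> b)
  Step 11: b b b b b A  =>  b b b b b A A   (applied A -> A A)
  Step 12: b b b b b A A  =>  b b b b b A A A   (applied A -> A A)
  Step 13: b b b b b A A A  =>  b b b b b A A A A   (applied A -> A A)
  Step 14: b b b b b A A A A  =>  b b b b b a A A A   (applied A -> a)
  Step 15: b b b b b a A A A  =>  b b b b b a a A A   (applied A -> a)
  Step 16: b b b b b a a A A  =>  b b b b b a a a A   (applied A -> a)
  Step 17: b b b b b a a a A  =>  b b b b b a a a A A   (applied A -> A A)
  Step 18: b b b b b a a a A A  =>  b b b b b a a a A A A   (applied A -> A A)
  Step 19: b b b b b a a a A A A  =>  b b b b b a a a a A A   (applied A -> a)
  Step 20: b b b b b a a a a A A  =>  b b b b b a a a a a A   (applied A -> a)
  Step 21: b b b b b a a a a a A  =>  b b b b b a a a a a a   (applied A -> a)
Final yield: b b b b b a a a a a a
Total rewrite steps: 21

21


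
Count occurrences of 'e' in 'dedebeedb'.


Scanning 'dedebeedb' for 'e':
  Position 1: 'e' -> MATCH (count: 1)
  Position 3: 'e' -> MATCH (count: 2)
  Position 5: 'e' -> MATCH (count: 3)
  Position 6: 'e' -> MATCH (count: 4)
Total occurrences of 'e': 4

4


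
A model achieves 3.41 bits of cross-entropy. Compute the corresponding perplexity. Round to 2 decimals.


Perplexity formula: PP = 2^H
H = 3.41
PP = 2^3.41
Decompose: 2^3.41 = 2^3 * 2^0.41
2^3 = 8, 2^0.41 ~ 1.3286858
PP ~ 8 * 1.3286858 = 10.6294864
Rounded to 2 decimals: 10.63

10.63


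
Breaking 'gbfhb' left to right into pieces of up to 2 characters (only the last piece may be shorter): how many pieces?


'gbfhb' has 5 characters.
Chunking with max size 2:
  Chunk 1: 'gb' (positions 0-1)
  Chunk 2: 'fh' (positions 2-3)
  Chunk 3: 'b' (positions 4-4)
Total chunks: ceil(5 / 2) = 3

3


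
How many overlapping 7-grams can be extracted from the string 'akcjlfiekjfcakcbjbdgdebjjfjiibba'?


String 'akcjlfiekjfcakcbjbdgdebjjfjiibba' has length L = 32.
Number of overlapping n-grams = L - n + 1
Substituting: 32 - 7 + 1 = 26

26


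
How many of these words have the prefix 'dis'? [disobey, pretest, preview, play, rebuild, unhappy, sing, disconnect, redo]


Checking each word for prefix 'dis':
  'disobey' -> YES, starts with 'dis' (count: 1)
  'pretest' -> no (count: 1)
  'preview' -> no (count: 1)
  'play' -> no (count: 1)
  'rebuild' -> no (count: 1)
  'unhappy' -> no (count: 1)
  'sing' -> no (count: 1)
  'disconnect' -> YES, starts with 'dis' (count: 2)
  'redo' -> no (count: 2)
Total with prefix 'dis': 2

2


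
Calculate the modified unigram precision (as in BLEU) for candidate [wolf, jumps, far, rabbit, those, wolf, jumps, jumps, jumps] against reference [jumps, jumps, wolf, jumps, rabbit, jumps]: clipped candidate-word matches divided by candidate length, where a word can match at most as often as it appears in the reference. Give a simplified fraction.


Reference word counts: {'jumps': 4, 'rabbit': 1, 'wolf': 1}
Checking each candidate word (with clipping):
  'wolf' -> in reference (ref count 1, used 1/1) -> match (matches: 1)
  'jumps' -> in reference (ref count 4, used 1/4) -> match (matches: 2)
  'far' -> not in reference -> no match (matches: 2)
  'rabbit' -> in reference (ref count 1, used 1/1) -> match (matches: 3)
  'those' -> not in reference -> no match (matches: 3)
  'wolf' -> ref count 1 already used up (1/1) -> clipped, no match (matches: 3)
  'jumps' -> in reference (ref count 4, used 2/4) -> match (matches: 4)
  'jumps' -> in reference (ref count 4, used 3/4) -> match (matches: 5)
  'jumps' -> in reference (ref count 4, used 4/4) -> match (matches: 6)
Clipped matches: 6, Candidate length: 9
Precision = 6/9 = 2/3

2/3


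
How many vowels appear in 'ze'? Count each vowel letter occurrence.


Scanning each character of 'ze':
  Position 1: 'z' -> consonant (running count: 0)
  Position 2: 'e' -> vowel (running count: 1)
Total vowels: 1

1


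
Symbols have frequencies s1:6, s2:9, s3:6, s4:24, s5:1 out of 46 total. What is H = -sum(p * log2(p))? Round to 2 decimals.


Computing entropy H = -sum(p_i * log2(p_i)):
  s1: p = 6/46 = 0.1304, -p*log2(p) = 0.3833
  s2: p = 9/46 = 0.1957, -p*log2(p) = 0.4605
  s3: p = 6/46 = 0.1304, -p*log2(p) = 0.3833
  s4: p = 24/46 = 0.5217, -p*log2(p) = 0.4897
  s5: p = 1/46 = 0.0217, -p*log2(p) = 0.1201
H = sum of terms = 1.8369
Rounded to 2 decimals: 1.84

1.84


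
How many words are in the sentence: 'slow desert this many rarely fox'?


Counting words by splitting on spaces:
  Word 1: 'slow'
  Word 2: 'desert'
  Word 3: 'this'
  Word 4: 'many'
  Word 5: 'rarely'
  Word 6: 'fox'
Total words: 6

6


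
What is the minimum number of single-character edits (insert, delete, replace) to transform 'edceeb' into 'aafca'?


Building DP table for s1='edceeb' (len 6) and s2='aafca' (len 5):
       a  a  f  c  a
    0  1  2  3  4  5
  e 1  1  2  3  4  5
  d 2  2  2  3  4  5
  c 3  3  3  3  3  4
  e 4  4  4  4  4  4
  e 5  5  5  5  5  5
  b 6  6  6  6  6  6
Edit distance = dp[6][5] = 6

6


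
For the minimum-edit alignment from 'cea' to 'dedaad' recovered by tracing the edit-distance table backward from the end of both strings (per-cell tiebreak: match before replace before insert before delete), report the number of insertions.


Edit distance = 4. Backtracking from cell (3, 6) with preference match > replace > insert > delete,
then listing the resulting alignment 'cea' -> 'dedaad' left to right:
  Step 1: replace c->d
  Step 2: keep 'e'
  Step 3: insert 'd' [insertion #1]
  Step 4: insert 'a' [insertion #2]
  Step 5: keep 'a'
  Step 6: insert 'd' [insertion #3]
Total insertions: 3

3


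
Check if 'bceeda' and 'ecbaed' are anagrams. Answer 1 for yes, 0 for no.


Sort characters of 'bceeda': 'abcdee'
Sort characters of 'ecbaed': 'abcdee'
Sorted forms match -> they ARE anagrams
Result: 1

1


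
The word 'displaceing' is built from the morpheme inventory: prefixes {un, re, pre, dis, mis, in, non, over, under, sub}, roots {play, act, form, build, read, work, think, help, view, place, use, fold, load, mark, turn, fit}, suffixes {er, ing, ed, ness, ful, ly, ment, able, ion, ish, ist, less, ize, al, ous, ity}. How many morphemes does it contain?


Segmenting 'displaceing' against the inventory:
  'dis' -> prefix (morpheme 1)
  'place' -> root (morpheme 2)
  'ing' -> suffix (morpheme 3)
Total morphemes: 3

3


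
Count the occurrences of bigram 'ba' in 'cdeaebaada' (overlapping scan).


Scanning 'cdeaebaada' for bigram 'ba':
  Position 0: 'cd' -> no
  Position 1: 'de' -> no
  Position 2: 'ea' -> no
  Position 3: 'ae' -> no
  Position 4: 'eb' -> no
  Position 5: 'ba' -> MATCH
  Position 6: 'aa' -> no
  Position 7: 'ad' -> no
  Position 8: 'da' -> no
Total matches: 1

1


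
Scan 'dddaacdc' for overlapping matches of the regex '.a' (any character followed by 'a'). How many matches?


Pattern: .a means any character followed by 'a'.
Scanning 'dddaacdc' position-by-position:
  Pos 0: window 'dd' -> no
  Pos 1: window 'dd' -> no
  Pos 2: window 'da' -> MATCH
  Pos 3: window 'aa' -> MATCH
  Pos 4: window 'ac' -> no
  Pos 5: window 'cd' -> no
  Pos 6: window 'dc' -> no
  Pos 7: window 'c' -> no
Total matches: 2

2


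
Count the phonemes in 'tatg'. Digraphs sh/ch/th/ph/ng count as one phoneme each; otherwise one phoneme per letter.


Parsing 'tatg' greedily, digraphs first:
  't' -> consonant phoneme (phonemes so far: 1)
  'a' -> vowel phoneme (phonemes so far: 2)
  't' -> consonant phoneme (phonemes so far: 3)
  'g' -> consonant phoneme (phonemes so far: 4)
Total phonemes: 4

4


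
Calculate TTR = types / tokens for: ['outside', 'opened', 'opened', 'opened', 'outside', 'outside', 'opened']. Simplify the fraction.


Tokens: 7
Unique types: ('opened', 'outside') = 2
TTR = 2/7
Already in lowest terms.

2/7


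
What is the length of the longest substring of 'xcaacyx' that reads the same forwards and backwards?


Scanning 'xcaacyx' for palindromic substrings.
Substring at positions 1-4: 'caac'.
Check: reverse('caac') = 'caac' -> palindrome confirmed.
Neighbouring characters ('x' / 'y') break symmetry, so it cannot extend further.
No longer palindromic substring exists; longest length = 4

4


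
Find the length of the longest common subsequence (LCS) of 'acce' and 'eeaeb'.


DP table for LCS of 'acce' and 'eeaeb':
       e  e  a  e  b
    0  0  0  0  0  0
  a 0  0  0  1  1  1
  c 0  0  0  1  1  1
  c 0  0  0  1  1  1
  e 0  1  1  1  2  2
LCS: 'ae'
LCS length = 2

2


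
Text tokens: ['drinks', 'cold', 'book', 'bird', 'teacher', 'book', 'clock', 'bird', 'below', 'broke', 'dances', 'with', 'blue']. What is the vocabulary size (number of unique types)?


Listing all tokens and tracking unique types:
  Token 1: 'drinks' -> NEW (unique so far: 1)
  Token 2: 'cold' -> NEW (unique so far: 2)
  Token 3: 'book' -> NEW (unique so far: 3)
  Token 4: 'bird' -> NEW (unique so far: 4)
  Token 5: 'teacher' -> NEW (unique so far: 5)
  Token 6: 'book' -> duplicate (unique so far: 5)
  Token 7: 'clock' -> NEW (unique so far: 6)
  Token 8: 'bird' -> duplicate (unique so far: 6)
  Token 9: 'below' -> NEW (unique so far: 7)
  Token 10: 'broke' -> NEW (unique so far: 8)
  Token 11: 'dances' -> NEW (unique so far: 9)
  Token 12: 'with' -> NEW (unique so far: 10)
  Token 13: 'blue' -> NEW (unique so far: 11)
Unique types: ('below', 'bird', 'blue', 'book', 'broke', 'clock', 'cold', 'dances', 'drinks', 'teacher', 'with')
Vocabulary size: 11

11


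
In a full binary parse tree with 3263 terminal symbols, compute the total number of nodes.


Leaf nodes (terminals): 3263
Internal nodes = n - 1 = 3263 - 1 = 3262
Total = leaves + internal = 3263 + 3262 = 6525

6525


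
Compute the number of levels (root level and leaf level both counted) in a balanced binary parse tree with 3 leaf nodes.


In a balanced binary tree with n leaves the deepest leaf is ceil(log2(n)) edges below the root,
so counting node levels inclusive of root and leaves gives ceil(log2(n)) + 1 levels.
log2(3) = 1.5850
ceil(1.5850) = 2
levels = 2 + 1 = 3

3


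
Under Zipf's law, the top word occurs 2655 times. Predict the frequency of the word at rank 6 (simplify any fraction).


Zipf's law: freq(rank) = f1 / rank
f1 = 2655, rank = 6
freq = 2655 / 6
GCD(2655, 6) = 3
Simplified: 885/2

885/2


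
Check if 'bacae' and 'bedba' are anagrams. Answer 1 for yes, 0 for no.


Sort characters of 'bacae': 'aabce'
Sort characters of 'bedba': 'abbde'
Sorted forms differ -> they are NOT anagrams
Result: 0

0


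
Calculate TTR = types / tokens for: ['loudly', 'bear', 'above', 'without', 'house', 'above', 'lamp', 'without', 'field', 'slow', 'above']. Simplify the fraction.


Tokens: 11
Unique types: ('above', 'bear', 'field', 'house', 'lamp', 'loudly', 'slow', 'without') = 8
TTR = 8/11
Already in lowest terms.

8/11


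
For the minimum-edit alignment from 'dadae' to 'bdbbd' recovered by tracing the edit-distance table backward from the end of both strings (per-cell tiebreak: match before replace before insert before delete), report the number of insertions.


Edit distance = 5. Backtracking from cell (5, 5) with preference match > replace > insert > delete,
then listing the resulting alignment 'dadae' -> 'bdbbd' left to right:
  Step 1: replace d->b
  Step 2: replace a->d
  Step 3: replace d->b
  Step 4: replace a->b
  Step 5: replace e->d
Total insertions: 0

0


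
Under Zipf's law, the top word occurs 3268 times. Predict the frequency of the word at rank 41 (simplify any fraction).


Zipf's law: freq(rank) = f1 / rank
f1 = 3268, rank = 41
freq = 3268 / 41
GCD(3268, 41) = 1
Simplified: 3268/41

3268/41


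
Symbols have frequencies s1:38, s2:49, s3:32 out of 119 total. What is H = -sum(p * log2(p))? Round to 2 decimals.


Computing entropy H = -sum(p_i * log2(p_i)):
  s1: p = 38/119 = 0.3193, -p*log2(p) = 0.5259
  s2: p = 49/119 = 0.4118, -p*log2(p) = 0.5271
  s3: p = 32/119 = 0.2689, -p*log2(p) = 0.5095
H = sum of terms = 1.5625
Rounded to 2 decimals: 1.56

1.56


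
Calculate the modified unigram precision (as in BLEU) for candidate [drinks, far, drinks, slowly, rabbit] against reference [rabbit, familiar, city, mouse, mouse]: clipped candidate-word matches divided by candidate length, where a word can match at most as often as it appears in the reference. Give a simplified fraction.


Reference word counts: {'city': 1, 'familiar': 1, 'mouse': 2, 'rabbit': 1}
Checking each candidate word (with clipping):
  'drinks' -> not in reference -> no match (matches: 0)
  'far' -> not in reference -> no match (matches: 0)
  'drinks' -> not in reference -> no match (matches: 0)
  'slowly' -> not in reference -> no match (matches: 0)
  'rabbit' -> in reference (ref count 1, used 1/1) -> match (matches: 1)
Clipped matches: 1, Candidate length: 5
Precision = 1/5

1/5


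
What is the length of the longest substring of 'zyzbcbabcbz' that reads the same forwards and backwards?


Scanning 'zyzbcbabcbz' for palindromic substrings.
Substring at positions 2-10: 'zbcbabcbz'.
Check: reverse('zbcbabcbz') = 'zbcbabcbz' -> palindrome confirmed.
Neighbouring characters ('y' / '-') break symmetry, so it cannot extend further.
No longer palindromic substring exists; longest length = 9

9


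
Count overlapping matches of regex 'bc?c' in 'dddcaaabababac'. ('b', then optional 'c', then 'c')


Pattern: bc?c means 'b', then optional 'c', then 'c'.
Scanning 'dddcaaabababac' position-by-position:
  Pos 0: window 'ddd' -> no
  Pos 1: window 'ddc' -> no
  Pos 2: window 'dca' -> no
  Pos 3: window 'caa' -> no
  Pos 4: window 'aaa' -> no
  Pos 5: window 'aab' -> no
  Pos 6: window 'aba' -> no
  Pos 7: window 'bab' -> no
  Pos 8: window 'aba' -> no
  Pos 9: window 'bab' -> no
  Pos 10: window 'aba' -> no
  Pos 11: window 'bac' -> no
  Pos 12: window 'ac' -> no
  Pos 13: window 'c' -> no
Total matches: 0

0


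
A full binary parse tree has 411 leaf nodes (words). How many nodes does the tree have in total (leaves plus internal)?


Leaf nodes (terminals): 411
Internal nodes = n - 1 = 411 - 1 = 410
Total = leaves + internal = 411 + 410 = 821

821


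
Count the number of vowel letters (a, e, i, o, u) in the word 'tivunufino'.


Scanning each character of 'tivunufino':
  Position 1: 't' -> consonant (running count: 0)
  Position 2: 'i' -> vowel (running count: 1)
  Position 3: 'v' -> consonant (running count: 1)
  Position 4: 'u' -> vowel (running count: 2)
  Position 5: 'n' -> consonant (running count: 2)
  Position 6: 'u' -> vowel (running count: 3)
  Position 7: 'f' -> consonant (running count: 3)
  Position 8: 'i' -> vowel (running count: 4)
  Position 9: 'n' -> consonant (running count: 4)
  Position 10: 'o' -> vowel (running count: 5)
Total vowels: 5

5


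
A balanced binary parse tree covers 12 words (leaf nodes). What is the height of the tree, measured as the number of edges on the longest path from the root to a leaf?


In a balanced binary tree with n leaves the deepest leaf is ceil(log2(n)) edges below the root.
log2(12) = 3.5850
ceil(3.5850) = 4
height (edges) = 4

4


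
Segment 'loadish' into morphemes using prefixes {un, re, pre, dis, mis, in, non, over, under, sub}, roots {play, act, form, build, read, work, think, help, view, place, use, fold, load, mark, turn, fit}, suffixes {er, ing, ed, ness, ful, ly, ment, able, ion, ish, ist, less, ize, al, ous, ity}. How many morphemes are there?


Segmenting 'loadish' against the inventory:
  'load' -> root (morpheme 1)
  'ish' -> suffix (morpheme 2)
Total morphemes: 2

2


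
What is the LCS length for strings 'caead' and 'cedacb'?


DP table for LCS of 'caead' and 'cedacb':
       c  e  d  a  c  b
    0  0  0  0  0  0  0
  c 0  1  1  1  1  1  1
  a 0  1  1  1  2  2  2
  e 0  1  2  2  2  2  2
  a 0  1  2  2  3  3  3
  d 0  1  2  3  3  3  3
LCS: 'cea'
LCS length = 3

3


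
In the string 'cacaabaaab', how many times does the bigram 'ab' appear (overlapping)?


Scanning 'cacaabaaab' for bigram 'ab':
  Position 0: 'ca' -> no
  Position 1: 'ac' -> no
  Position 2: 'ca' -> no
  Position 3: 'aa' -> no
  Position 4: 'ab' -> MATCH
  Position 5: 'ba' -> no
  Position 6: 'aa' -> no
  Position 7: 'aa' -> no
  Position 8: 'ab' -> MATCH
Total matches: 2

2


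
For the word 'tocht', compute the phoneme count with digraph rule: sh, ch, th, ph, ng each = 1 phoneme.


Parsing 'tocht' greedily, digraphs first:
  't' -> consonant phoneme (phonemes so far: 1)
  'o' -> vowel phoneme (phonemes so far: 2)
  'ch' -> digraph (1 consonant phoneme) (phonemes so far: 3)
  't' -> consonant phoneme (phonemes so far: 4)
Total phonemes: 4

4


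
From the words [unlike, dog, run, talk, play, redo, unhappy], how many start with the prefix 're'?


Checking each word for prefix 're':
  'unlike' -> no (count: 0)
  'dog' -> no (count: 0)
  'run' -> no (count: 0)
  'talk' -> no (count: 0)
  'play' -> no (count: 0)
  'redo' -> YES, starts with 're' (count: 1)
  'unhappy' -> no (count: 1)
Total with prefix 're': 1

1


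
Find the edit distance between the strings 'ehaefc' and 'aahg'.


Building DP table for s1='ehaefc' (len 6) and s2='aahg' (len 4):
       a  a  h  g
    0  1  2  3  4
  e 1  1  2  3  4
  h 2  2  2  2  3
  a 3  2  2  3  3
  e 4  3  3  3  4
  f 5  4  4  4  4
  c 6  5  5  5  5
Edit distance = dp[6][4] = 5

5


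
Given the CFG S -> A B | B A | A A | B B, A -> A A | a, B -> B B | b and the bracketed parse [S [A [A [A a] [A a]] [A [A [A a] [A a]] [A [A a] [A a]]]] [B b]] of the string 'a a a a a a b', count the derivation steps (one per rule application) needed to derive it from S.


Every bracketed nonterminal node [X ...] in the tree is produced by exactly one rule application.
Reading the tree off as a leftmost derivation:
  Step 1: S  =>  A B   (applied S -> A B)
  Step 2: A B  =>  A A B   (applied A -> A A)
  Step 3: A A B  =>  A A A B   (applied A -> A A)
  Step 4: A A A B  =>  a A A B   (applied A -> a)
  Step 5: a A A B  =>  a a A B   (applied A -> a)
  Step 6: a a A B  =>  a a A A B   (applied A -> A A)
  Step 7: a a A A B  =>  a a A A A B   (applied A -> A A)
  Step 8: a a A A A B  =>  a a a A A B   (applied A -> a)
  Step 9: a a a A A B  =>  a a a a A B   (applied A -> a)
  Step 10: a a a a A B  =>  a a a a A A B   (applied A -> A A)
  Step 11: a a a a A A B  =>  a a a a a A B   (applied A -> a)
  Step 12: a a a a a A B  =>  a a a a a a B   (applied A -> a)
  Step 13: a a a a a a B  =>  a a a a a a b   (applied B -> b)
Final yield: a a a a a a b
Total rewrite steps: 13

13


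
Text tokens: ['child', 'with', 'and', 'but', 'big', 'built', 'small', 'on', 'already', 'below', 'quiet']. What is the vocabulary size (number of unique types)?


Listing all tokens and tracking unique types:
  Token 1: 'child' -> NEW (unique so far: 1)
  Token 2: 'with' -> NEW (unique so far: 2)
  Token 3: 'and' -> NEW (unique so far: 3)
  Token 4: 'but' -> NEW (unique so far: 4)
  Token 5: 'big' -> NEW (unique so far: 5)
  Token 6: 'built' -> NEW (unique so far: 6)
  Token 7: 'small' -> NEW (unique so far: 7)
  Token 8: 'on' -> NEW (unique so far: 8)
  Token 9: 'already' -> NEW (unique so far: 9)
  Token 10: 'below' -> NEW (unique so far: 10)
  Token 11: 'quiet' -> NEW (unique so far: 11)
Unique types: ('already', 'and', 'below', 'big', 'built', 'but', 'child', 'on', 'quiet', 'small', 'with')
Vocabulary size: 11

11


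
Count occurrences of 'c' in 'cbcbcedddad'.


Scanning 'cbcbcedddad' for 'c':
  Position 0: 'c' -> MATCH (count: 1)
  Position 2: 'c' -> MATCH (count: 2)
  Position 4: 'c' -> MATCH (count: 3)
Total occurrences of 'c': 3

3


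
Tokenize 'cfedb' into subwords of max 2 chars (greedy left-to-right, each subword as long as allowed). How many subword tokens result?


'cfedb' has 5 characters.
Chunking with max size 2:
  Chunk 1: 'cf' (positions 0-1)
  Chunk 2: 'ed' (positions 2-3)
  Chunk 3: 'b' (positions 4-4)
Total chunks: ceil(5 / 2) = 3

3


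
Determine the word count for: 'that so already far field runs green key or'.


Counting words by splitting on spaces:
  Word 1: 'that'
  Word 2: 'so'
  Word 3: 'already'
  Word 4: 'far'
  Word 5: 'field'
  Word 6: 'runs'
  Word 7: 'green'
  Word 8: 'key'
  Word 9: 'or'
Total words: 9

9


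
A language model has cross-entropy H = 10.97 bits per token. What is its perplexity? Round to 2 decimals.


Perplexity formula: PP = 2^H
H = 10.97
PP = 2^10.97
Decompose: 2^10.97 = 2^10 * 2^0.97
2^10 = 1024, 2^0.97 ~ 1.9588406
PP ~ 1024 * 1.9588406 = 2005.8527744
Rounded to 2 decimals: 2005.85

2005.85


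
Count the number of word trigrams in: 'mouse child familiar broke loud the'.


Word trigrams from [6] words:
  Trigram 1: (mouse child familiar)
  Trigram 2: (child familiar broke)
  Trigram 3: (familiar broke loud)
  Trigram 4: (broke loud the)
Total word trigrams: 6 - 2 = 4

4


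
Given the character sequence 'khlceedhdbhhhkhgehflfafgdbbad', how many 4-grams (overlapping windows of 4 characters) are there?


String 'khlceedhdbhhhkhgehflfafgdbbad' has length L = 29.
Number of overlapping n-grams = L - n + 1
Substituting: 29 - 4 + 1 = 26

26


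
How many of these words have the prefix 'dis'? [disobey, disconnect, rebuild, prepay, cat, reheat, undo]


Checking each word for prefix 'dis':
  'disobey' -> YES, starts with 'dis' (count: 1)
  'disconnect' -> YES, starts with 'dis' (count: 2)
  'rebuild' -> no (count: 2)
  'prepay' -> no (count: 2)
  'cat' -> no (count: 2)
  'reheat' -> no (count: 2)
  'undo' -> no (count: 2)
Total with prefix 'dis': 2

2


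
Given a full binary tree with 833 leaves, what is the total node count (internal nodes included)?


Leaf nodes (terminals): 833
Internal nodes = n - 1 = 833 - 1 = 832
Total = leaves + internal = 833 + 832 = 1665

1665


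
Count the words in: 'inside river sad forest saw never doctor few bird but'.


Counting words by splitting on spaces:
  Word 1: 'inside'
  Word 2: 'river'
  Word 3: 'sad'
  Word 4: 'forest'
  Word 5: 'saw'
  Word 6: 'never'
  Word 7: 'doctor'
  Word 8: 'few'
  Word 9: 'bird'
  Word 10: 'but'
Total words: 10

10


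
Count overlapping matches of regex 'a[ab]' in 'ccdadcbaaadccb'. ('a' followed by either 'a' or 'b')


Pattern: a[ab] means 'a' followed by either 'a' or 'b'.
Scanning 'ccdadcbaaadccb' position-by-position:
  Pos 0: window 'cc' -> no
  Pos 1: window 'cd' -> no
  Pos 2: window 'da' -> no
  Pos 3: window 'ad' -> no
  Pos 4: window 'dc' -> no
  Pos 5: window 'cb' -> no
  Pos 6: window 'ba' -> no
  Pos 7: window 'aa' -> MATCH
  Pos 8: window 'aa' -> MATCH
  Pos 9: window 'ad' -> no
  Pos 10: window 'dc' -> no
  Pos 11: window 'cc' -> no
  Pos 12: window 'cb' -> no
  Pos 13: window 'b' -> no
Total matches: 2

2


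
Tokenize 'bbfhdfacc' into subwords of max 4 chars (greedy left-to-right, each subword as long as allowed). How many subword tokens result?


'bbfhdfacc' has 9 characters.
Chunking with max size 4:
  Chunk 1: 'bbfh' (positions 0-3)
  Chunk 2: 'dfac' (positions 4-7)
  Chunk 3: 'c' (positions 8-8)
Total chunks: ceil(9 / 4) = 3

3


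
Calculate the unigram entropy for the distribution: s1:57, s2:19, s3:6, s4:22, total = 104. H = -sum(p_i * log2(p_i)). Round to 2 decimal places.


Computing entropy H = -sum(p_i * log2(p_i)):
  s1: p = 57/104 = 0.5481, -p*log2(p) = 0.4755
  s2: p = 19/104 = 0.1827, -p*log2(p) = 0.4481
  s3: p = 6/104 = 0.0577, -p*log2(p) = 0.2374
  s4: p = 22/104 = 0.2115, -p*log2(p) = 0.4741
H = sum of terms = 1.6351
Rounded to 2 decimals: 1.64

1.64


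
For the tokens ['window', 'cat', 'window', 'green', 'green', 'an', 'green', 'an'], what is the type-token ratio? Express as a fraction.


Tokens: 8
Unique types: ('an', 'cat', 'green', 'window') = 4
TTR = 4/8
Simplify: divide both by 4 -> 1/2
TTR = 1/2

1/2


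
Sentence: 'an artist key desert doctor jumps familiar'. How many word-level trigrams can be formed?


Word trigrams from [7] words:
  Trigram 1: (an artist key)
  Trigram 2: (artist key desert)
  Trigram 3: (key desert doctor)
  Trigram 4: (desert doctor jumps)
  Trigram 5: (doctor jumps familiar)
Total word trigrams: 7 - 2 = 5

5


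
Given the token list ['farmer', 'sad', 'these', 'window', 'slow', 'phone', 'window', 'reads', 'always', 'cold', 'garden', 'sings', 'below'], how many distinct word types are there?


Listing all tokens and tracking unique types:
  Token 1: 'farmer' -> NEW (unique so far: 1)
  Token 2: 'sad' -> NEW (unique so far: 2)
  Token 3: 'these' -> NEW (unique so far: 3)
  Token 4: 'window' -> NEW (unique so far: 4)
  Token 5: 'slow' -> NEW (unique so far: 5)
  Token 6: 'phone' -> NEW (unique so far: 6)
  Token 7: 'window' -> duplicate (unique so far: 6)
  Token 8: 'reads' -> NEW (unique so far: 7)
  Token 9: 'always' -> NEW (unique so far: 8)
  Token 10: 'cold' -> NEW (unique so far: 9)
  Token 11: 'garden' -> NEW (unique so far: 10)
  Token 12: 'sings' -> NEW (unique so far: 11)
  Token 13: 'below' -> NEW (unique so far: 12)
Unique types: ('always', 'below', 'cold', 'farmer', 'garden', 'phone', 'reads', 'sad', 'sings', 'slow', 'these', 'window')
Vocabulary size: 12

12


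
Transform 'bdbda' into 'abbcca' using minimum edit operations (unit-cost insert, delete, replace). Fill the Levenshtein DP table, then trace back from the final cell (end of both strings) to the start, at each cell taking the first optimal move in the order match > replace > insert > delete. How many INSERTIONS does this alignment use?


Edit distance = 4. Backtracking from cell (5, 6) with preference match > replace > insert > delete,
then listing the resulting alignment 'bdbda' -> 'abbcca' left to right:
  Step 1: insert 'a' [insertion #1]
  Step 2: keep 'b'
  Step 3: replace d->b
  Step 4: replace b->c
  Step 5: replace d->c
  Step 6: keep 'a'
Total insertions: 1

1


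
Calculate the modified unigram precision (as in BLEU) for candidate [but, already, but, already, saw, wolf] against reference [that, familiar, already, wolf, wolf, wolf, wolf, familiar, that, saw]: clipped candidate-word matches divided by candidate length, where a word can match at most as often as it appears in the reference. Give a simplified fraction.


Reference word counts: {'already': 1, 'familiar': 2, 'saw': 1, 'that': 2, 'wolf': 4}
Checking each candidate word (with clipping):
  'but' -> not in reference -> no match (matches: 0)
  'already' -> in reference (ref count 1, used 1/1) -> match (matches: 1)
  'but' -> not in reference -> no match (matches: 1)
  'already' -> ref count 1 already used up (1/1) -> clipped, no match (matches: 1)
  'saw' -> in reference (ref count 1, used 1/1) -> match (matches: 2)
  'wolf' -> in reference (ref count 4, used 1/4) -> match (matches: 3)
Clipped matches: 3, Candidate length: 6
Precision = 3/6 = 1/2

1/2


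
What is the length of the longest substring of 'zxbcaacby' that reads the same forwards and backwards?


Scanning 'zxbcaacby' for palindromic substrings.
Substring at positions 2-7: 'bcaacb'.
Check: reverse('bcaacb') = 'bcaacb' -> palindrome confirmed.
Neighbouring characters ('x' / 'y') break symmetry, so it cannot extend further.
No longer palindromic substring exists; longest length = 6

6


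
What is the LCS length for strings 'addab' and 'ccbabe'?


DP table for LCS of 'addab' and 'ccbabe':
       c  c  b  a  b  e
    0  0  0  0  0  0  0
  a 0  0  0  0  1  1  1
  d 0  0  0  0  1  1  1
  d 0  0  0  0  1  1  1
  a 0  0  0  0  1  1  1
  b 0  0  0  1  1  2  2
LCS: 'ab'
LCS length = 2

2


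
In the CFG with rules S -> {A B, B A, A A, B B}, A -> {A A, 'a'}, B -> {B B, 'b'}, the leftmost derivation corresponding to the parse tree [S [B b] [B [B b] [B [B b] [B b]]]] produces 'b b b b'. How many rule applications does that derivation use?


Every bracketed nonterminal node [X ...] in the tree is produced by exactly one rule application.
Reading the tree off as a leftmost derivation:
  Step 1: S  =>  B B   (applied S -> B B)
  Step 2: B B  =>  b B   (applied B -> b)
  Step 3: b B  =>  b B B   (applied B -> B B)
  Step 4: b B B  =>  b b B   (applied B -> b)
  Step 5: b b B  =>  b b B B   (applied B -> B B)
  Step 6: b b B B  =>  b b b B   (applied B -> b)
  Step 7: b b b B  =>  b b b b   (applied B -> b)
Final yield: b b b b
Total rewrite steps: 7

7


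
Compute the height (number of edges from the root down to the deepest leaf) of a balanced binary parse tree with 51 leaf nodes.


In a balanced binary tree with n leaves the deepest leaf is ceil(log2(n)) edges below the root.
log2(51) = 5.6724
ceil(5.6724) = 6
height (edges) = 6

6


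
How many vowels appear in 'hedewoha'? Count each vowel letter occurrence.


Scanning each character of 'hedewoha':
  Position 1: 'h' -> consonant (running count: 0)
  Position 2: 'e' -> vowel (running count: 1)
  Position 3: 'd' -> consonant (running count: 1)
  Position 4: 'e' -> vowel (running count: 2)
  Position 5: 'w' -> consonant (running count: 2)
  Position 6: 'o' -> vowel (running count: 3)
  Position 7: 'h' -> consonant (running count: 3)
  Position 8: 'a' -> vowel (running count: 4)
Total vowels: 4

4


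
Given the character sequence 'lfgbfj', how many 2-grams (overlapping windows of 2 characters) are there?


String 'lfgbfj' has length L = 6.
Number of overlapping n-grams = L - n + 1
Substituting: 6 - 2 + 1 = 5

5


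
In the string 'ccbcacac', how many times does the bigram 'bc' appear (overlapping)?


Scanning 'ccbcacac' for bigram 'bc':
  Position 0: 'cc' -> no
  Position 1: 'cb' -> no
  Position 2: 'bc' -> MATCH
  Position 3: 'ca' -> no
  Position 4: 'ac' -> no
  Position 5: 'ca' -> no
  Position 6: 'ac' -> no
Total matches: 1

1


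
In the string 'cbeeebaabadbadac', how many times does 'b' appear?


Scanning 'cbeeebaabadbadac' for 'b':
  Position 1: 'b' -> MATCH (count: 1)
  Position 5: 'b' -> MATCH (count: 2)
  Position 8: 'b' -> MATCH (count: 3)
  Position 11: 'b' -> MATCH (count: 4)
Total occurrences of 'b': 4

4


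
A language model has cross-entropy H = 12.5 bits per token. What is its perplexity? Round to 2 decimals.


Perplexity formula: PP = 2^H
H = 12.5
PP = 2^12.5
Decompose: 2^12.5 = 2^12 * 2^0.5 = 2^12 * sqrt(2)
2^12 = 4096, sqrt(2) ~ 1.4142136
PP ~ 4096 * 1.4142136 = 5792.6189056
Rounded to 2 decimals: 5792.62

5792.62


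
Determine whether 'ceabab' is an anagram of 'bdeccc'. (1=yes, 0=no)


Sort characters of 'ceabab': 'aabbce'
Sort characters of 'bdeccc': 'bcccde'
Sorted forms differ -> they are NOT anagrams
Result: 0

0


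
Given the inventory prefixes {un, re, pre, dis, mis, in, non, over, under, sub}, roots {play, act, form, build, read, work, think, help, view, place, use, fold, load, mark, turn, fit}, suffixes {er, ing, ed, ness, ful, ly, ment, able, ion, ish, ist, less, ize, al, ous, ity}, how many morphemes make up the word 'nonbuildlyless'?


Segmenting 'nonbuildlyless' against the inventory:
  'non' -> prefix (morpheme 1)
  'build' -> root (morpheme 2)
  'ly' -> suffix (morpheme 3)
  'less' -> suffix (morpheme 4)
Total morphemes: 4

4


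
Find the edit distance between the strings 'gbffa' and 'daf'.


Building DP table for s1='gbffa' (len 5) and s2='daf' (len 3):
       d  a  f
    0  1  2  3
  g 1  1  2  3
  b 2  2  2  3
  f 3  3  3  2
  f 4  4  4  3
  a 5  5  4  4
Edit distance = dp[5][3] = 4

4


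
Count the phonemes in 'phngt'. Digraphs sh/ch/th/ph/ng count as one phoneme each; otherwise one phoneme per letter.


Parsing 'phngt' greedily, digraphs first:
  'ph' -> digraph (1 consonant phoneme) (phonemes so far: 1)
  'ng' -> digraph (1 consonant phoneme) (phonemes so far: 2)
  't' -> consonant phoneme (phonemes so far: 3)
Total phonemes: 3

3


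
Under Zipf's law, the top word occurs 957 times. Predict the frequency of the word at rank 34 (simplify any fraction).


Zipf's law: freq(rank) = f1 / rank
f1 = 957, rank = 34
freq = 957 / 34
GCD(957, 34) = 1
Simplified: 957/34

957/34


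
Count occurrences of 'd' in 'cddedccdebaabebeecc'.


Scanning 'cddedccdebaabebeecc' for 'd':
  Position 1: 'd' -> MATCH (count: 1)
  Position 2: 'd' -> MATCH (count: 2)
  Position 4: 'd' -> MATCH (count: 3)
  Position 7: 'd' -> MATCH (count: 4)
Total occurrences of 'd': 4

4


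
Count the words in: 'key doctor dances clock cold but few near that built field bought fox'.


Counting words by splitting on spaces:
  Word 1: 'key'
  Word 2: 'doctor'
  Word 3: 'dances'
  Word 4: 'clock'
  Word 5: 'cold'
  Word 6: 'but'
  Word 7: 'few'
  Word 8: 'near'
  Word 9: 'that'
  Word 10: 'built'
  Word 11: 'field'
  Word 12: 'bought'
  Word 13: 'fox'
Total words: 13

13


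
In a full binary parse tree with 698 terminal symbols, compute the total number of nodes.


Leaf nodes (terminals): 698
Internal nodes = n - 1 = 698 - 1 = 697
Total = leaves + internal = 698 + 697 = 1395

1395


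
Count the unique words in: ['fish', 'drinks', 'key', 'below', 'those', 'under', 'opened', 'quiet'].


Listing all tokens and tracking unique types:
  Token 1: 'fish' -> NEW (unique so far: 1)
  Token 2: 'drinks' -> NEW (unique so far: 2)
  Token 3: 'key' -> NEW (unique so far: 3)
  Token 4: 'below' -> NEW (unique so far: 4)
  Token 5: 'those' -> NEW (unique so far: 5)
  Token 6: 'under' -> NEW (unique so far: 6)
  Token 7: 'opened' -> NEW (unique so far: 7)
  Token 8: 'quiet' -> NEW (unique so far: 8)
Unique types: ('below', 'drinks', 'fish', 'key', 'opened', 'quiet', 'those', 'under')
Vocabulary size: 8

8


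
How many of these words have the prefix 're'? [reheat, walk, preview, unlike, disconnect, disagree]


Checking each word for prefix 're':
  'reheat' -> YES, starts with 're' (count: 1)
  'walk' -> no (count: 1)
  'preview' -> no (count: 1)
  'unlike' -> no (count: 1)
  'disconnect' -> no (count: 1)
  'disagree' -> no (count: 1)
Total with prefix 're': 1

1


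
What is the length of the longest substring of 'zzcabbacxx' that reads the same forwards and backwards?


Scanning 'zzcabbacxx' for palindromic substrings.
Substring at positions 2-7: 'cabbac'.
Check: reverse('cabbac') = 'cabbac' -> palindrome confirmed.
Neighbouring characters ('z' / 'x') break symmetry, so it cannot extend further.
No longer palindromic substring exists; longest length = 6

6


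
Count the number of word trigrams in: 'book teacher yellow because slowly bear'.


Word trigrams from [6] words:
  Trigram 1: (book teacher yellow)
  Trigram 2: (teacher yellow because)
  Trigram 3: (yellow because slowly)
  Trigram 4: (because slowly bear)
Total word trigrams: 6 - 2 = 4

4
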